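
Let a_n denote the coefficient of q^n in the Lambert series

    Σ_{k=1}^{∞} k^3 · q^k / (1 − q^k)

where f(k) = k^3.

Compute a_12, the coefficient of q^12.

n=12: 1·12 2·6 3·4 4·3 6·2 12·1  f→[1+8+27+64+216+1728]=2044

a_12 = 2044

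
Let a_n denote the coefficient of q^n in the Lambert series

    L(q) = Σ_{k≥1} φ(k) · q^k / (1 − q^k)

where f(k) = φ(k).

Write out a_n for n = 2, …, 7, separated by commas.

[q^2] φ(2)=1,φ(1)=1 ⇒ 2
d|3:{3,1}  Σφ=2+1=3
q^4  k|4↦φ(k): 4:2 2:1 1:1  a_4=4
d|5:{5,1}  Σφ=4+1=5
n=6: 6·1 3·2 2·3 1·6  φ→[2+2+1+1]=6
[q^7] φ(7)=6,φ(1)=1 ⇒ 7

2, 3, 4, 5, 6, 7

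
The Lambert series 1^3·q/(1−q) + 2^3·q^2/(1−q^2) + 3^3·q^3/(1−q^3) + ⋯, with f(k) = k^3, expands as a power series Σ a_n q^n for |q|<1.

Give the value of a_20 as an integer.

n=20: 1·20 2·10 4·5 5·4 10·2 20·1  f→[1+8+64+125+1000+8000]=9198

a_20 = 9198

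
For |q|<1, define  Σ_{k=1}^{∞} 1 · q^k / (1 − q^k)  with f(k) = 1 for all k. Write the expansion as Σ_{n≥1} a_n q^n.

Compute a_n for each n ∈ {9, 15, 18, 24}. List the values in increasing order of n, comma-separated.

3, 4, 6, 8

n=9: 1·9 3·3 9·1  f→[1+1+1]=3
[q^15] f(1)=1,f(3)=1,f(5)=1,f(15)=1 ⇒ 4
n=18: 1·18 2·9 3·6 6·3 9·2 18·1  f→[1+1+1+1+1+1]=6
d|24:{1,2,3,4,6,8,12,24}  Σf=1+1+1+1+1+1+1+1=8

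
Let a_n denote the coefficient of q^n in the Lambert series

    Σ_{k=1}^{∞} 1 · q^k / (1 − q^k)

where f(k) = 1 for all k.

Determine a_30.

n=30: 1·30 2·15 3·10 5·6 6·5 10·3 15·2 30·1  f→[1+1+1+1+1+1+1+1]=8

a_30 = 8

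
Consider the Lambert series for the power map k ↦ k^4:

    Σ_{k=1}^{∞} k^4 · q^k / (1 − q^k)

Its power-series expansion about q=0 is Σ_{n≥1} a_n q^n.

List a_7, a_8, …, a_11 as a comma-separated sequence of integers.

d|7:{1,7}  Σf=1+2401=2402
d|8:{8,4,2,1}  Σf=4096+256+16+1=4369
n=9: 1·9 3·3 9·1  f→[1+81+6561]=6643
n=10: 10·1 5·2 2·5 1·10  f→[10000+625+16+1]=10642
d|11:{11,1}  Σf=14641+1=14642

2402, 4369, 6643, 10642, 14642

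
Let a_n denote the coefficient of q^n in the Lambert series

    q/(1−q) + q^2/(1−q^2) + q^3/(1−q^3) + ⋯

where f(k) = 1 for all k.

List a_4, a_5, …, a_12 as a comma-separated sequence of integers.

d|4:{4,2,1}  Σf=1+1+1=3
d|5:{1,5}  Σf=1+1=2
[q^6] f(6)=1,f(3)=1,f(2)=1,f(1)=1 ⇒ 4
[q^7] f(7)=1,f(1)=1 ⇒ 2
[q^8] f(8)=1,f(4)=1,f(2)=1,f(1)=1 ⇒ 4
n=9: 1·9 3·3 9·1  f→[1+1+1]=3
q^10  k|10↦f(k): 1:1 2:1 5:1 10:1  a_10=4
n=11: 1·11 11·1  f→[1+1]=2
n=12: 1·12 2·6 3·4 4·3 6·2 12·1  f→[1+1+1+1+1+1]=6

3, 2, 4, 2, 4, 3, 4, 2, 6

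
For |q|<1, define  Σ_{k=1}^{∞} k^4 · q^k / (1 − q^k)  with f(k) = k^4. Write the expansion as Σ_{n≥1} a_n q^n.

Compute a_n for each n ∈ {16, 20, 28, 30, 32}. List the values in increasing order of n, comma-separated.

69905, 170898, 655746, 872644, 1118481

q^16  k|16↦f(k): 1:1 2:16 4:256 8:4096 16:65536  a_16=69905
d|20:{1,2,4,5,10,20}  Σf=1+16+256+625+10000+160000=170898
q^28  k|28↦f(k): 1:1 2:16 4:256 7:2401 14:38416 28:614656  a_28=655746
q^30  k|30↦f(k): 30:810000 15:50625 10:10000 6:1296 5:625 3:81 2:16 1:1  a_30=872644
[q^32] f(32)=1048576,f(16)=65536,f(8)=4096,f(4)=256,f(2)=16,f(1)=1 ⇒ 1118481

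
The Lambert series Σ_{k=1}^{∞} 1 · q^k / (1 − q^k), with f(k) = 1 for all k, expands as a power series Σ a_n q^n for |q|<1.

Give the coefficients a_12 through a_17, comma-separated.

n=12: 12·1 6·2 4·3 3·4 2·6 1·12  f→[1+1+1+1+1+1]=6
d|13:{1,13}  Σf=1+1=2
n=14: 14·1 7·2 2·7 1·14  f→[1+1+1+1]=4
n=15: 1·15 3·5 5·3 15·1  f→[1+1+1+1]=4
q^16  k|16↦f(k): 16:1 8:1 4:1 2:1 1:1  a_16=5
n=17: 1·17 17·1  f→[1+1]=2

6, 2, 4, 4, 5, 2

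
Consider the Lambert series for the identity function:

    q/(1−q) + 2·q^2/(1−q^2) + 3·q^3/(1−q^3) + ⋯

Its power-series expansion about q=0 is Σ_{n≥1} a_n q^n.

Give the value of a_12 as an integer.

n=12: 1·12 2·6 3·4 4·3 6·2 12·1  f→[1+2+3+4+6+12]=28

a_12 = 28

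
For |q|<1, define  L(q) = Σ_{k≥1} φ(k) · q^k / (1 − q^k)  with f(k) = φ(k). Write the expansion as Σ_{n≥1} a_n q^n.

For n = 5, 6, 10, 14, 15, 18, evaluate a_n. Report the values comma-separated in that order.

q^5  k|5↦φ(k): 5:4 1:1  a_5=5
d|6:{6,3,2,1}  Σφ=2+2+1+1=6
n=10: 10·1 5·2 2·5 1·10  φ→[4+4+1+1]=10
q^14  k|14↦φ(k): 1:1 2:1 7:6 14:6  a_14=14
n=15: 15·1 5·3 3·5 1·15  φ→[8+4+2+1]=15
d|18:{1,2,3,6,9,18}  Σφ=1+1+2+2+6+6=18

5, 6, 10, 14, 15, 18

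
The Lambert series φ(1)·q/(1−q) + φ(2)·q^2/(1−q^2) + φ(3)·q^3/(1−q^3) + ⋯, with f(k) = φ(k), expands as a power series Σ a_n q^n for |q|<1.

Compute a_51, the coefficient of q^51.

d|51:{1,3,17,51}  Σφ=1+2+16+32=51

a_51 = 51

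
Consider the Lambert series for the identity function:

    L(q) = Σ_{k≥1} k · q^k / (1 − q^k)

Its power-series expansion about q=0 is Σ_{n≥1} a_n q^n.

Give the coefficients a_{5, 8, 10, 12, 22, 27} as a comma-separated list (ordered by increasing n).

6, 15, 18, 28, 36, 40

d|5:{5,1}  Σf=5+1=6
[q^8] f(8)=8,f(4)=4,f(2)=2,f(1)=1 ⇒ 15
[q^10] f(1)=1,f(2)=2,f(5)=5,f(10)=10 ⇒ 18
[q^12] f(1)=1,f(2)=2,f(3)=3,f(4)=4,f(6)=6,f(12)=12 ⇒ 28
q^22  k|22↦f(k): 22:22 11:11 2:2 1:1  a_22=36
d|27:{27,9,3,1}  Σf=27+9+3+1=40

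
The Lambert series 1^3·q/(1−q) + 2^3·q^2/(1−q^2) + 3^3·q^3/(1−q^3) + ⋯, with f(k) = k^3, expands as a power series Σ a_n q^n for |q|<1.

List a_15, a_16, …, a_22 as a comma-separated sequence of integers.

3528, 4681, 4914, 6813, 6860, 9198, 9632, 11988

n=15: 15·1 5·3 3·5 1·15  f→[3375+125+27+1]=3528
[q^16] f(16)=4096,f(8)=512,f(4)=64,f(2)=8,f(1)=1 ⇒ 4681
q^17  k|17↦f(k): 1:1 17:4913  a_17=4914
n=18: 18·1 9·2 6·3 3·6 2·9 1·18  f→[5832+729+216+27+8+1]=6813
[q^19] f(19)=6859,f(1)=1 ⇒ 6860
[q^20] f(1)=1,f(2)=8,f(4)=64,f(5)=125,f(10)=1000,f(20)=8000 ⇒ 9198
[q^21] f(21)=9261,f(7)=343,f(3)=27,f(1)=1 ⇒ 9632
d|22:{1,2,11,22}  Σf=1+8+1331+10648=11988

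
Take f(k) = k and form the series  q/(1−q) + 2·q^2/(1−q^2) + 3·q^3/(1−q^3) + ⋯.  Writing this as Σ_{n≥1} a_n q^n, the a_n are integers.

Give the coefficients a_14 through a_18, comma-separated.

24, 24, 31, 18, 39

d|14:{1,2,7,14}  Σf=1+2+7+14=24
q^15  k|15↦f(k): 1:1 3:3 5:5 15:15  a_15=24
d|16:{16,8,4,2,1}  Σf=16+8+4+2+1=31
q^17  k|17↦f(k): 1:1 17:17  a_17=18
q^18  k|18↦f(k): 18:18 9:9 6:6 3:3 2:2 1:1  a_18=39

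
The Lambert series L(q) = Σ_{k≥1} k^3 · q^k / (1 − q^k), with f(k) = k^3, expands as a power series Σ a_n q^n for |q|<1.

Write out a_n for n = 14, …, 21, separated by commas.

[q^14] f(1)=1,f(2)=8,f(7)=343,f(14)=2744 ⇒ 3096
[q^15] f(15)=3375,f(5)=125,f(3)=27,f(1)=1 ⇒ 3528
n=16: 16·1 8·2 4·4 2·8 1·16  f→[4096+512+64+8+1]=4681
q^17  k|17↦f(k): 1:1 17:4913  a_17=4914
d|18:{18,9,6,3,2,1}  Σf=5832+729+216+27+8+1=6813
n=19: 1·19 19·1  f→[1+6859]=6860
d|20:{1,2,4,5,10,20}  Σf=1+8+64+125+1000+8000=9198
n=21: 1·21 3·7 7·3 21·1  f→[1+27+343+9261]=9632

3096, 3528, 4681, 4914, 6813, 6860, 9198, 9632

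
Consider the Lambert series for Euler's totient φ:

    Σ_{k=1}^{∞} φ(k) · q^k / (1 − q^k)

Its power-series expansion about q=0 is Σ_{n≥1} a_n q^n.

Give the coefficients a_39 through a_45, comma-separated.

d|39:{1,3,13,39}  Σφ=1+2+12+24=39
n=40: 40·1 20·2 10·4 8·5 5·8 4·10 2·20 1·40  φ→[16+8+4+4+4+2+1+1]=40
[q^41] φ(41)=40,φ(1)=1 ⇒ 41
[q^42] φ(42)=12,φ(21)=12,φ(14)=6,φ(7)=6,φ(6)=2,φ(3)=2,φ(2)=1,φ(1)=1 ⇒ 42
d|43:{1,43}  Σφ=1+42=43
n=44: 1·44 2·22 4·11 11·4 22·2 44·1  φ→[1+1+2+10+10+20]=44
n=45: 45·1 15·3 9·5 5·9 3·15 1·45  φ→[24+8+6+4+2+1]=45

39, 40, 41, 42, 43, 44, 45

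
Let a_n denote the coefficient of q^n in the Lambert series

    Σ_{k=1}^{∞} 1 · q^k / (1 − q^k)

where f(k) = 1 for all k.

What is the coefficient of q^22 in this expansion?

q^22  k|22↦f(k): 22:1 11:1 2:1 1:1  a_22=4

a_22 = 4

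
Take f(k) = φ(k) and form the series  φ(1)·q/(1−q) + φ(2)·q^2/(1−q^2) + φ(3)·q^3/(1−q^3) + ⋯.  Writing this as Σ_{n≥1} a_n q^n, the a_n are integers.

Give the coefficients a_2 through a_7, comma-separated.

q^2  k|2↦φ(k): 2:1 1:1  a_2=2
n=3: 1·3 3·1  φ→[1+2]=3
n=4: 4·1 2·2 1·4  φ→[2+1+1]=4
n=5: 1·5 5·1  φ→[1+4]=5
[q^6] φ(6)=2,φ(3)=2,φ(2)=1,φ(1)=1 ⇒ 6
d|7:{1,7}  Σφ=1+6=7

2, 3, 4, 5, 6, 7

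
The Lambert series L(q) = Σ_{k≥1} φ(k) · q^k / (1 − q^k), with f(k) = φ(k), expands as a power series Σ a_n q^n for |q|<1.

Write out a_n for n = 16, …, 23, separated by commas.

q^16  k|16↦φ(k): 1:1 2:1 4:2 8:4 16:8  a_16=16
n=17: 17·1 1·17  φ→[16+1]=17
q^18  k|18↦φ(k): 18:6 9:6 6:2 3:2 2:1 1:1  a_18=18
n=19: 19·1 1·19  φ→[18+1]=19
q^20  k|20↦φ(k): 20:8 10:4 5:4 4:2 2:1 1:1  a_20=20
[q^21] φ(1)=1,φ(3)=2,φ(7)=6,φ(21)=12 ⇒ 21
[q^22] φ(1)=1,φ(2)=1,φ(11)=10,φ(22)=10 ⇒ 22
d|23:{1,23}  Σφ=1+22=23

16, 17, 18, 19, 20, 21, 22, 23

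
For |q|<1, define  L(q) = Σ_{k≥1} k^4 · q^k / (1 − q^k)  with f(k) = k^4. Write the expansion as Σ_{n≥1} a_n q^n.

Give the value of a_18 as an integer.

a_18 = 112931

n=18: 18·1 9·2 6·3 3·6 2·9 1·18  f→[104976+6561+1296+81+16+1]=112931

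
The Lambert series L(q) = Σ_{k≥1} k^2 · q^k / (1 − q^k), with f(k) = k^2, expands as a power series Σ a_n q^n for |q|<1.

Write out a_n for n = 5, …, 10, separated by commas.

26, 50, 50, 85, 91, 130

[q^5] f(5)=25,f(1)=1 ⇒ 26
q^6  k|6↦f(k): 6:36 3:9 2:4 1:1  a_6=50
[q^7] f(1)=1,f(7)=49 ⇒ 50
d|8:{8,4,2,1}  Σf=64+16+4+1=85
[q^9] f(1)=1,f(3)=9,f(9)=81 ⇒ 91
d|10:{10,5,2,1}  Σf=100+25+4+1=130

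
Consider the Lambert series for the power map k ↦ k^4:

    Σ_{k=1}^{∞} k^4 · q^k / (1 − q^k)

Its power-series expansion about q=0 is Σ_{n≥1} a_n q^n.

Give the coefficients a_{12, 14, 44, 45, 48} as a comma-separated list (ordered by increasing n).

22386, 40834, 3997266, 4158518, 5732210

n=12: 1·12 2·6 3·4 4·3 6·2 12·1  f→[1+16+81+256+1296+20736]=22386
n=14: 1·14 2·7 7·2 14·1  f→[1+16+2401+38416]=40834
d|44:{1,2,4,11,22,44}  Σf=1+16+256+14641+234256+3748096=3997266
q^45  k|45↦f(k): 1:1 3:81 5:625 9:6561 15:50625 45:4100625  a_45=4158518
q^48  k|48↦f(k): 1:1 2:16 3:81 4:256 6:1296 8:4096 12:20736 16:65536 24:331776 48:5308416  a_48=5732210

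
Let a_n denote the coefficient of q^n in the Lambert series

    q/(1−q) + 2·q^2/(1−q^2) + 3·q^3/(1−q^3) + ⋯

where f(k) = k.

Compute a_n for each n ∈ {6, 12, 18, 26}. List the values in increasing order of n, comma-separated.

[q^6] f(1)=1,f(2)=2,f(3)=3,f(6)=6 ⇒ 12
q^12  k|12↦f(k): 12:12 6:6 4:4 3:3 2:2 1:1  a_12=28
q^18  k|18↦f(k): 18:18 9:9 6:6 3:3 2:2 1:1  a_18=39
[q^26] f(26)=26,f(13)=13,f(2)=2,f(1)=1 ⇒ 42

12, 28, 39, 42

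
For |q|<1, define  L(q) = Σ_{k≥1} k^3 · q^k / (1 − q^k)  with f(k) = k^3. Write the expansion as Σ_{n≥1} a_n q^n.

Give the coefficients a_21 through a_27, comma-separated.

n=21: 1·21 3·7 7·3 21·1  f→[1+27+343+9261]=9632
n=22: 1·22 2·11 11·2 22·1  f→[1+8+1331+10648]=11988
d|23:{23,1}  Σf=12167+1=12168
[q^24] f(1)=1,f(2)=8,f(3)=27,f(4)=64,f(6)=216,f(8)=512,f(12)=1728,f(24)=13824 ⇒ 16380
q^25  k|25↦f(k): 25:15625 5:125 1:1  a_25=15751
[q^26] f(26)=17576,f(13)=2197,f(2)=8,f(1)=1 ⇒ 19782
d|27:{27,9,3,1}  Σf=19683+729+27+1=20440

9632, 11988, 12168, 16380, 15751, 19782, 20440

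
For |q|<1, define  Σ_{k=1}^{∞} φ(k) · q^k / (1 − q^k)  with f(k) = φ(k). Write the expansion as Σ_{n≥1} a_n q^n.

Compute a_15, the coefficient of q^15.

n=15: 1·15 3·5 5·3 15·1  φ→[1+2+4+8]=15

a_15 = 15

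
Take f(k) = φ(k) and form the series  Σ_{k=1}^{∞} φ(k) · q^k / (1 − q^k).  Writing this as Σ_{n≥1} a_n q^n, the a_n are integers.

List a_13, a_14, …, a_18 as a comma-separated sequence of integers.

[q^13] φ(1)=1,φ(13)=12 ⇒ 13
n=14: 14·1 7·2 2·7 1·14  φ→[6+6+1+1]=14
d|15:{15,5,3,1}  Σφ=8+4+2+1=15
n=16: 1·16 2·8 4·4 8·2 16·1  φ→[1+1+2+4+8]=16
[q^17] φ(17)=16,φ(1)=1 ⇒ 17
n=18: 18·1 9·2 6·3 3·6 2·9 1·18  φ→[6+6+2+2+1+1]=18

13, 14, 15, 16, 17, 18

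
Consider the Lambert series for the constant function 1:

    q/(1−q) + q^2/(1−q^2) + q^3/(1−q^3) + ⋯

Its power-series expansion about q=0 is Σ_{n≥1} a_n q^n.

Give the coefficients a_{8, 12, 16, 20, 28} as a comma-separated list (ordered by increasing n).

[q^8] f(1)=1,f(2)=1,f(4)=1,f(8)=1 ⇒ 4
n=12: 1·12 2·6 3·4 4·3 6·2 12·1  f→[1+1+1+1+1+1]=6
d|16:{1,2,4,8,16}  Σf=1+1+1+1+1=5
d|20:{1,2,4,5,10,20}  Σf=1+1+1+1+1+1=6
[q^28] f(28)=1,f(14)=1,f(7)=1,f(4)=1,f(2)=1,f(1)=1 ⇒ 6

4, 6, 5, 6, 6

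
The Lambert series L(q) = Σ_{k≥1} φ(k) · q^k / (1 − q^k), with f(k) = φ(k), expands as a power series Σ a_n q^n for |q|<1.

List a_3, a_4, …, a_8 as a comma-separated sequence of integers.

q^3  k|3↦φ(k): 1:1 3:2  a_3=3
d|4:{4,2,1}  Σφ=2+1+1=4
[q^5] φ(5)=4,φ(1)=1 ⇒ 5
q^6  k|6↦φ(k): 6:2 3:2 2:1 1:1  a_6=6
d|7:{7,1}  Σφ=6+1=7
n=8: 1·8 2·4 4·2 8·1  φ→[1+1+2+4]=8

3, 4, 5, 6, 7, 8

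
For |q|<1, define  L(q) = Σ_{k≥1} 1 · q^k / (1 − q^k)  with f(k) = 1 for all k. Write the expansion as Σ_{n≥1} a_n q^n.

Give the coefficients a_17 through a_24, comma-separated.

2, 6, 2, 6, 4, 4, 2, 8

d|17:{1,17}  Σf=1+1=2
d|18:{1,2,3,6,9,18}  Σf=1+1+1+1+1+1=6
d|19:{19,1}  Σf=1+1=2
d|20:{20,10,5,4,2,1}  Σf=1+1+1+1+1+1=6
q^21  k|21↦f(k): 1:1 3:1 7:1 21:1  a_21=4
d|22:{1,2,11,22}  Σf=1+1+1+1=4
n=23: 1·23 23·1  f→[1+1]=2
n=24: 1·24 2·12 3·8 4·6 6·4 8·3 12·2 24·1  f→[1+1+1+1+1+1+1+1]=8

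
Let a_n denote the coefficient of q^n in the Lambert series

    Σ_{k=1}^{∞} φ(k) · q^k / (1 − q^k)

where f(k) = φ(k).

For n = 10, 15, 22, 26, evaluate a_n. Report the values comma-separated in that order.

[q^10] φ(1)=1,φ(2)=1,φ(5)=4,φ(10)=4 ⇒ 10
n=15: 15·1 5·3 3·5 1·15  φ→[8+4+2+1]=15
q^22  k|22↦φ(k): 22:10 11:10 2:1 1:1  a_22=22
q^26  k|26↦φ(k): 26:12 13:12 2:1 1:1  a_26=26

10, 15, 22, 26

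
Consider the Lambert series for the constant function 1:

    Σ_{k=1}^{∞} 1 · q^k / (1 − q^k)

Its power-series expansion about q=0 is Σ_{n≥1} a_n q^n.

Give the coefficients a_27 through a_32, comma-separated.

n=27: 1·27 3·9 9·3 27·1  f→[1+1+1+1]=4
d|28:{28,14,7,4,2,1}  Σf=1+1+1+1+1+1=6
n=29: 29·1 1·29  f→[1+1]=2
[q^30] f(1)=1,f(2)=1,f(3)=1,f(5)=1,f(6)=1,f(10)=1,f(15)=1,f(30)=1 ⇒ 8
n=31: 31·1 1·31  f→[1+1]=2
n=32: 1·32 2·16 4·8 8·4 16·2 32·1  f→[1+1+1+1+1+1]=6

4, 6, 2, 8, 2, 6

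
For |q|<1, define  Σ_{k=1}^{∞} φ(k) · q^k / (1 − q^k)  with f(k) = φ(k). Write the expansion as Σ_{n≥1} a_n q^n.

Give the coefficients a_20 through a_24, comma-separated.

n=20: 20·1 10·2 5·4 4·5 2·10 1·20  φ→[8+4+4+2+1+1]=20
n=21: 21·1 7·3 3·7 1·21  φ→[12+6+2+1]=21
q^22  k|22↦φ(k): 1:1 2:1 11:10 22:10  a_22=22
q^23  k|23↦φ(k): 23:22 1:1  a_23=23
d|24:{24,12,8,6,4,3,2,1}  Σφ=8+4+4+2+2+2+1+1=24

20, 21, 22, 23, 24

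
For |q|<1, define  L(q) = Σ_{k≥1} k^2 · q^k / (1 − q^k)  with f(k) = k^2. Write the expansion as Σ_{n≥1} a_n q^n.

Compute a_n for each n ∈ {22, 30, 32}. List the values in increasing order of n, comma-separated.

q^22  k|22↦f(k): 22:484 11:121 2:4 1:1  a_22=610
n=30: 1·30 2·15 3·10 5·6 6·5 10·3 15·2 30·1  f→[1+4+9+25+36+100+225+900]=1300
d|32:{1,2,4,8,16,32}  Σf=1+4+16+64+256+1024=1365

610, 1300, 1365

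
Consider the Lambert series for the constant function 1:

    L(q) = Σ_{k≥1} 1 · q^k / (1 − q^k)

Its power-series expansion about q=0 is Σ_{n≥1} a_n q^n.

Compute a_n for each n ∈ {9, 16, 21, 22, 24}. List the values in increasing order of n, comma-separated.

3, 5, 4, 4, 8

d|9:{9,3,1}  Σf=1+1+1=3
d|16:{16,8,4,2,1}  Σf=1+1+1+1+1=5
[q^21] f(21)=1,f(7)=1,f(3)=1,f(1)=1 ⇒ 4
q^22  k|22↦f(k): 22:1 11:1 2:1 1:1  a_22=4
q^24  k|24↦f(k): 1:1 2:1 3:1 4:1 6:1 8:1 12:1 24:1  a_24=8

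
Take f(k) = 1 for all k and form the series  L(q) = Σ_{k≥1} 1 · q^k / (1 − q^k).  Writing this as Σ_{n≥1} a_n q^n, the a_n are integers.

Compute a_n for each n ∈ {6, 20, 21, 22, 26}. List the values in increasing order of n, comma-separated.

n=6: 6·1 3·2 2·3 1·6  f→[1+1+1+1]=4
[q^20] f(20)=1,f(10)=1,f(5)=1,f(4)=1,f(2)=1,f(1)=1 ⇒ 6
d|21:{21,7,3,1}  Σf=1+1+1+1=4
d|22:{1,2,11,22}  Σf=1+1+1+1=4
d|26:{26,13,2,1}  Σf=1+1+1+1=4

4, 6, 4, 4, 4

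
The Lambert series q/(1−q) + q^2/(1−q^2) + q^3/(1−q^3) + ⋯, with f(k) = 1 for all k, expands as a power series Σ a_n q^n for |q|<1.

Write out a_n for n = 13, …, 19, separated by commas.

2, 4, 4, 5, 2, 6, 2

q^13  k|13↦f(k): 1:1 13:1  a_13=2
n=14: 14·1 7·2 2·7 1·14  f→[1+1+1+1]=4
q^15  k|15↦f(k): 1:1 3:1 5:1 15:1  a_15=4
[q^16] f(1)=1,f(2)=1,f(4)=1,f(8)=1,f(16)=1 ⇒ 5
n=17: 1·17 17·1  f→[1+1]=2
q^18  k|18↦f(k): 1:1 2:1 3:1 6:1 9:1 18:1  a_18=6
[q^19] f(1)=1,f(19)=1 ⇒ 2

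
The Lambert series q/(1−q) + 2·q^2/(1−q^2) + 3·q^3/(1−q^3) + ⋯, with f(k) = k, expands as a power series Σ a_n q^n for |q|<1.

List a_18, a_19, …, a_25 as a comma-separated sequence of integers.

[q^18] f(18)=18,f(9)=9,f(6)=6,f(3)=3,f(2)=2,f(1)=1 ⇒ 39
q^19  k|19↦f(k): 19:19 1:1  a_19=20
q^20  k|20↦f(k): 20:20 10:10 5:5 4:4 2:2 1:1  a_20=42
d|21:{1,3,7,21}  Σf=1+3+7+21=32
n=22: 1·22 2·11 11·2 22·1  f→[1+2+11+22]=36
q^23  k|23↦f(k): 23:23 1:1  a_23=24
n=24: 1·24 2·12 3·8 4·6 6·4 8·3 12·2 24·1  f→[1+2+3+4+6+8+12+24]=60
q^25  k|25↦f(k): 1:1 5:5 25:25  a_25=31

39, 20, 42, 32, 36, 24, 60, 31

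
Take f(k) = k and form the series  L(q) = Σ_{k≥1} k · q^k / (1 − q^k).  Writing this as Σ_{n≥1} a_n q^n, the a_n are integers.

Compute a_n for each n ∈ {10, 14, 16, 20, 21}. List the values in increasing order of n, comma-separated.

n=10: 1·10 2·5 5·2 10·1  f→[1+2+5+10]=18
d|14:{14,7,2,1}  Σf=14+7+2+1=24
[q^16] f(1)=1,f(2)=2,f(4)=4,f(8)=8,f(16)=16 ⇒ 31
d|20:{20,10,5,4,2,1}  Σf=20+10+5+4+2+1=42
[q^21] f(1)=1,f(3)=3,f(7)=7,f(21)=21 ⇒ 32

18, 24, 31, 42, 32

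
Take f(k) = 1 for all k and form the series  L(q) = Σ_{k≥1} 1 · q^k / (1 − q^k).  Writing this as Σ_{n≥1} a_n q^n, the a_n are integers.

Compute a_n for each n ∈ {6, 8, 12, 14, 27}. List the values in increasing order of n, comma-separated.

q^6  k|6↦f(k): 1:1 2:1 3:1 6:1  a_6=4
d|8:{8,4,2,1}  Σf=1+1+1+1=4
n=12: 1·12 2·6 3·4 4·3 6·2 12·1  f→[1+1+1+1+1+1]=6
n=14: 1·14 2·7 7·2 14·1  f→[1+1+1+1]=4
q^27  k|27↦f(k): 27:1 9:1 3:1 1:1  a_27=4

4, 4, 6, 4, 4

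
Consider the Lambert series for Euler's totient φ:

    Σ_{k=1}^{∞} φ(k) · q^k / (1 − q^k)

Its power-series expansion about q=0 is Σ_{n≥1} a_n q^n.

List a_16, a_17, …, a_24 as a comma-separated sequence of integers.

q^16  k|16↦φ(k): 1:1 2:1 4:2 8:4 16:8  a_16=16
d|17:{1,17}  Σφ=1+16=17
q^18  k|18↦φ(k): 1:1 2:1 3:2 6:2 9:6 18:6  a_18=18
[q^19] φ(19)=18,φ(1)=1 ⇒ 19
d|20:{20,10,5,4,2,1}  Σφ=8+4+4+2+1+1=20
[q^21] φ(1)=1,φ(3)=2,φ(7)=6,φ(21)=12 ⇒ 21
n=22: 22·1 11·2 2·11 1·22  φ→[10+10+1+1]=22
d|23:{1,23}  Σφ=1+22=23
d|24:{24,12,8,6,4,3,2,1}  Σφ=8+4+4+2+2+2+1+1=24

16, 17, 18, 19, 20, 21, 22, 23, 24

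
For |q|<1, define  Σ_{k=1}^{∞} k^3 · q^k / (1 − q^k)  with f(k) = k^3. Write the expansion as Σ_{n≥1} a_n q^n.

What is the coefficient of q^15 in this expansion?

a_15 = 3528

d|15:{15,5,3,1}  Σf=3375+125+27+1=3528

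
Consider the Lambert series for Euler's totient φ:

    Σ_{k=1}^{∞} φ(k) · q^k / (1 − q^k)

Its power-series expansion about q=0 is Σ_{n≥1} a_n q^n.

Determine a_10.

n=10: 1·10 2·5 5·2 10·1  φ→[1+1+4+4]=10

a_10 = 10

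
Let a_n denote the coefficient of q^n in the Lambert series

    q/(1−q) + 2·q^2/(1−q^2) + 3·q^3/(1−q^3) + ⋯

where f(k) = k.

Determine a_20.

a_20 = 42

[q^20] f(20)=20,f(10)=10,f(5)=5,f(4)=4,f(2)=2,f(1)=1 ⇒ 42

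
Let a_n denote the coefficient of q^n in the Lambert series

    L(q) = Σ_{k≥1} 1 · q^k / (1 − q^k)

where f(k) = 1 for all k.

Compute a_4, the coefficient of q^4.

[q^4] f(4)=1,f(2)=1,f(1)=1 ⇒ 3

a_4 = 3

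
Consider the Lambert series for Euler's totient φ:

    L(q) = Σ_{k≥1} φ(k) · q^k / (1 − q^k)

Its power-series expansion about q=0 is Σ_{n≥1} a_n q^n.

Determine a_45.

d|45:{1,3,5,9,15,45}  Σφ=1+2+4+6+8+24=45

a_45 = 45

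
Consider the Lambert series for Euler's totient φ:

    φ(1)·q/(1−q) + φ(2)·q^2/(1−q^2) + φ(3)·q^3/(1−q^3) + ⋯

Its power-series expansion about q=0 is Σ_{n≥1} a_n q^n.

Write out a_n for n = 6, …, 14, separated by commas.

[q^6] φ(6)=2,φ(3)=2,φ(2)=1,φ(1)=1 ⇒ 6
q^7  k|7↦φ(k): 1:1 7:6  a_7=7
[q^8] φ(1)=1,φ(2)=1,φ(4)=2,φ(8)=4 ⇒ 8
n=9: 1·9 3·3 9·1  φ→[1+2+6]=9
d|10:{10,5,2,1}  Σφ=4+4+1+1=10
q^11  k|11↦φ(k): 11:10 1:1  a_11=11
q^12  k|12↦φ(k): 1:1 2:1 3:2 4:2 6:2 12:4  a_12=12
[q^13] φ(1)=1,φ(13)=12 ⇒ 13
q^14  k|14↦φ(k): 1:1 2:1 7:6 14:6  a_14=14

6, 7, 8, 9, 10, 11, 12, 13, 14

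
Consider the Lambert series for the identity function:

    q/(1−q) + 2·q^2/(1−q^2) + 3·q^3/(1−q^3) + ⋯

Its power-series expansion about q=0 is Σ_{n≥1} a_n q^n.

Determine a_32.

[q^32] f(32)=32,f(16)=16,f(8)=8,f(4)=4,f(2)=2,f(1)=1 ⇒ 63

a_32 = 63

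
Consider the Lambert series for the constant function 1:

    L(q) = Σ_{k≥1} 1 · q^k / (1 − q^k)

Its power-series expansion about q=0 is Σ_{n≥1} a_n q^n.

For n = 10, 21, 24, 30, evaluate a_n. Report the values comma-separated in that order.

q^10  k|10↦f(k): 10:1 5:1 2:1 1:1  a_10=4
n=21: 21·1 7·3 3·7 1·21  f→[1+1+1+1]=4
q^24  k|24↦f(k): 24:1 12:1 8:1 6:1 4:1 3:1 2:1 1:1  a_24=8
n=30: 30·1 15·2 10·3 6·5 5·6 3·10 2·15 1·30  f→[1+1+1+1+1+1+1+1]=8

4, 4, 8, 8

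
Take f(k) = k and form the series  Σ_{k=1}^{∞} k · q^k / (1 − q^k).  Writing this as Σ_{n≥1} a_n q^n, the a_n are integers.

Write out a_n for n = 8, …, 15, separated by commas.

15, 13, 18, 12, 28, 14, 24, 24

n=8: 1·8 2·4 4·2 8·1  f→[1+2+4+8]=15
q^9  k|9↦f(k): 9:9 3:3 1:1  a_9=13
d|10:{1,2,5,10}  Σf=1+2+5+10=18
d|11:{1,11}  Σf=1+11=12
[q^12] f(1)=1,f(2)=2,f(3)=3,f(4)=4,f(6)=6,f(12)=12 ⇒ 28
q^13  k|13↦f(k): 13:13 1:1  a_13=14
d|14:{14,7,2,1}  Σf=14+7+2+1=24
q^15  k|15↦f(k): 15:15 5:5 3:3 1:1  a_15=24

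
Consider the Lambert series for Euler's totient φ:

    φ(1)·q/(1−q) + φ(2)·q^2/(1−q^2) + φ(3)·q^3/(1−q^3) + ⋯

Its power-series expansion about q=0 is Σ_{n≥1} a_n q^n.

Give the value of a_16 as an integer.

q^16  k|16↦φ(k): 16:8 8:4 4:2 2:1 1:1  a_16=16

a_16 = 16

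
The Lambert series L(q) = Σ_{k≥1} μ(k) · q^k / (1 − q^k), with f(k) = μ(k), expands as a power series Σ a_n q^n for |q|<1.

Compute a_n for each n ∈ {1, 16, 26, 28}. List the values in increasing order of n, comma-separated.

d|1:{1}  Σμ=1=1
d|16:{16,8,4,2,1}  Σμ=0+0+0+(-1)+1=0
[q^26] μ(1)=1,μ(2)=-1,μ(13)=-1,μ(26)=1 ⇒ 0
[q^28] μ(28)=0,μ(14)=1,μ(7)=-1,μ(4)=0,μ(2)=-1,μ(1)=1 ⇒ 0

1, 0, 0, 0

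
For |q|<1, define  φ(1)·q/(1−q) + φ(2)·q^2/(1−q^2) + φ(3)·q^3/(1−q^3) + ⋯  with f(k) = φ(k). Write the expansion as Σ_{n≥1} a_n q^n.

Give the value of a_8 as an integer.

q^8  k|8↦φ(k): 8:4 4:2 2:1 1:1  a_8=8

a_8 = 8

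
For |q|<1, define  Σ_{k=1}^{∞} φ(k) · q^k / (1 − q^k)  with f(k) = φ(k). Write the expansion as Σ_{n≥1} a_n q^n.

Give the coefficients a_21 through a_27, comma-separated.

q^21  k|21↦φ(k): 1:1 3:2 7:6 21:12  a_21=21
q^22  k|22↦φ(k): 22:10 11:10 2:1 1:1  a_22=22
n=23: 23·1 1·23  φ→[22+1]=23
d|24:{1,2,3,4,6,8,12,24}  Σφ=1+1+2+2+2+4+4+8=24
n=25: 1·25 5·5 25·1  φ→[1+4+20]=25
d|26:{1,2,13,26}  Σφ=1+1+12+12=26
[q^27] φ(1)=1,φ(3)=2,φ(9)=6,φ(27)=18 ⇒ 27

21, 22, 23, 24, 25, 26, 27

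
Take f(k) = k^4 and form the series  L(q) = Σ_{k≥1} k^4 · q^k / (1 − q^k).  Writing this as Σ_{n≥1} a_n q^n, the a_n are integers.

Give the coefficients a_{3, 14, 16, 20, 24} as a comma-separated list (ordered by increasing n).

d|3:{1,3}  Σf=1+81=82
q^14  k|14↦f(k): 1:1 2:16 7:2401 14:38416  a_14=40834
d|16:{16,8,4,2,1}  Σf=65536+4096+256+16+1=69905
q^20  k|20↦f(k): 1:1 2:16 4:256 5:625 10:10000 20:160000  a_20=170898
n=24: 24·1 12·2 8·3 6·4 4·6 3·8 2·12 1·24  f→[331776+20736+4096+1296+256+81+16+1]=358258

82, 40834, 69905, 170898, 358258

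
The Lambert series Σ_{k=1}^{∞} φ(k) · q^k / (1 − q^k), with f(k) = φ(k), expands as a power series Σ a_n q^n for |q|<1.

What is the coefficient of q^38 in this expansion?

[q^38] φ(38)=18,φ(19)=18,φ(2)=1,φ(1)=1 ⇒ 38

a_38 = 38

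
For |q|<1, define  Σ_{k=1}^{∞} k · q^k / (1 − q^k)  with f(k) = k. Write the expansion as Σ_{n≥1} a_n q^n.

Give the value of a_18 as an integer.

a_18 = 39

d|18:{18,9,6,3,2,1}  Σf=18+9+6+3+2+1=39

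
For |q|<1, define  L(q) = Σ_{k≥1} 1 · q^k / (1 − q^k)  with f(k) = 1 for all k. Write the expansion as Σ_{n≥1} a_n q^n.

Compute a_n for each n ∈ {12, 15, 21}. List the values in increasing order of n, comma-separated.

6, 4, 4

[q^12] f(1)=1,f(2)=1,f(3)=1,f(4)=1,f(6)=1,f(12)=1 ⇒ 6
d|15:{15,5,3,1}  Σf=1+1+1+1=4
d|21:{21,7,3,1}  Σf=1+1+1+1=4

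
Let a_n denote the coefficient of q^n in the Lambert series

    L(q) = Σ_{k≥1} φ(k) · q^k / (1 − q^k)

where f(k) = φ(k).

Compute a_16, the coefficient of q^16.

q^16  k|16↦φ(k): 16:8 8:4 4:2 2:1 1:1  a_16=16

a_16 = 16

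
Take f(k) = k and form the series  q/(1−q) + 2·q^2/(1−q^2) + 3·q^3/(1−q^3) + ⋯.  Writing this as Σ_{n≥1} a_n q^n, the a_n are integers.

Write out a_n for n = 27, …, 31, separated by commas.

q^27  k|27↦f(k): 27:27 9:9 3:3 1:1  a_27=40
n=28: 1·28 2·14 4·7 7·4 14·2 28·1  f→[1+2+4+7+14+28]=56
[q^29] f(1)=1,f(29)=29 ⇒ 30
q^30  k|30↦f(k): 30:30 15:15 10:10 6:6 5:5 3:3 2:2 1:1  a_30=72
n=31: 31·1 1·31  f→[31+1]=32

40, 56, 30, 72, 32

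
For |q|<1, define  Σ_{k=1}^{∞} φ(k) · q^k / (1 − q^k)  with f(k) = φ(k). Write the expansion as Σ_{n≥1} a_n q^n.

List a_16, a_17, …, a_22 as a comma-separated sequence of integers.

d|16:{16,8,4,2,1}  Σφ=8+4+2+1+1=16
[q^17] φ(17)=16,φ(1)=1 ⇒ 17
[q^18] φ(18)=6,φ(9)=6,φ(6)=2,φ(3)=2,φ(2)=1,φ(1)=1 ⇒ 18
[q^19] φ(1)=1,φ(19)=18 ⇒ 19
q^20  k|20↦φ(k): 1:1 2:1 4:2 5:4 10:4 20:8  a_20=20
q^21  k|21↦φ(k): 21:12 7:6 3:2 1:1  a_21=21
[q^22] φ(1)=1,φ(2)=1,φ(11)=10,φ(22)=10 ⇒ 22

16, 17, 18, 19, 20, 21, 22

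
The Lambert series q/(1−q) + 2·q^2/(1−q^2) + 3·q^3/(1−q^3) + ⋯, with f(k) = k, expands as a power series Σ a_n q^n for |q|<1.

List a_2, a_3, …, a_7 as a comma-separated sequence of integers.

n=2: 2·1 1·2  f→[2+1]=3
d|3:{3,1}  Σf=3+1=4
d|4:{1,2,4}  Σf=1+2+4=7
q^5  k|5↦f(k): 1:1 5:5  a_5=6
q^6  k|6↦f(k): 1:1 2:2 3:3 6:6  a_6=12
[q^7] f(7)=7,f(1)=1 ⇒ 8

3, 4, 7, 6, 12, 8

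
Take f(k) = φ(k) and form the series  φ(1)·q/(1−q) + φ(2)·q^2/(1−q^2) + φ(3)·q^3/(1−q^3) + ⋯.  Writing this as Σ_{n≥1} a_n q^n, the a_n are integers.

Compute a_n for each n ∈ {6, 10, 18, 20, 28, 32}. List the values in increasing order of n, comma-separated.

q^6  k|6↦φ(k): 1:1 2:1 3:2 6:2  a_6=6
[q^10] φ(10)=4,φ(5)=4,φ(2)=1,φ(1)=1 ⇒ 10
q^18  k|18↦φ(k): 18:6 9:6 6:2 3:2 2:1 1:1  a_18=18
q^20  k|20↦φ(k): 20:8 10:4 5:4 4:2 2:1 1:1  a_20=20
q^28  k|28↦φ(k): 28:12 14:6 7:6 4:2 2:1 1:1  a_28=28
[q^32] φ(1)=1,φ(2)=1,φ(4)=2,φ(8)=4,φ(16)=8,φ(32)=16 ⇒ 32

6, 10, 18, 20, 28, 32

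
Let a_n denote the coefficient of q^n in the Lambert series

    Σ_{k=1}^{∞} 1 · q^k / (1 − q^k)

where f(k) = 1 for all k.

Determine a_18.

[q^18] f(1)=1,f(2)=1,f(3)=1,f(6)=1,f(9)=1,f(18)=1 ⇒ 6

a_18 = 6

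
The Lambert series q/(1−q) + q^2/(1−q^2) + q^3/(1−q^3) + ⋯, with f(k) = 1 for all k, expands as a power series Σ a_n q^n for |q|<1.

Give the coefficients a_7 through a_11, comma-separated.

2, 4, 3, 4, 2

[q^7] f(7)=1,f(1)=1 ⇒ 2
q^8  k|8↦f(k): 8:1 4:1 2:1 1:1  a_8=4
q^9  k|9↦f(k): 9:1 3:1 1:1  a_9=3
n=10: 1·10 2·5 5·2 10·1  f→[1+1+1+1]=4
q^11  k|11↦f(k): 11:1 1:1  a_11=2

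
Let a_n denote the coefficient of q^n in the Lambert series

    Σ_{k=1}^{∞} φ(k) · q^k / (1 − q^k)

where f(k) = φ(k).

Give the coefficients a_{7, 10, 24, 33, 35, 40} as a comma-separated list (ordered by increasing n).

[q^7] φ(1)=1,φ(7)=6 ⇒ 7
n=10: 10·1 5·2 2·5 1·10  φ→[4+4+1+1]=10
n=24: 24·1 12·2 8·3 6·4 4·6 3·8 2·12 1·24  φ→[8+4+4+2+2+2+1+1]=24
[q^33] φ(1)=1,φ(3)=2,φ(11)=10,φ(33)=20 ⇒ 33
[q^35] φ(1)=1,φ(5)=4,φ(7)=6,φ(35)=24 ⇒ 35
[q^40] φ(40)=16,φ(20)=8,φ(10)=4,φ(8)=4,φ(5)=4,φ(4)=2,φ(2)=1,φ(1)=1 ⇒ 40

7, 10, 24, 33, 35, 40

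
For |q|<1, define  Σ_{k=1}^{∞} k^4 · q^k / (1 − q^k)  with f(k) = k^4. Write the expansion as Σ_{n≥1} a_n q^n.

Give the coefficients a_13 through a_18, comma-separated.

28562, 40834, 51332, 69905, 83522, 112931

n=13: 13·1 1·13  f→[28561+1]=28562
[q^14] f(1)=1,f(2)=16,f(7)=2401,f(14)=38416 ⇒ 40834
d|15:{1,3,5,15}  Σf=1+81+625+50625=51332
[q^16] f(16)=65536,f(8)=4096,f(4)=256,f(2)=16,f(1)=1 ⇒ 69905
n=17: 17·1 1·17  f→[83521+1]=83522
d|18:{18,9,6,3,2,1}  Σf=104976+6561+1296+81+16+1=112931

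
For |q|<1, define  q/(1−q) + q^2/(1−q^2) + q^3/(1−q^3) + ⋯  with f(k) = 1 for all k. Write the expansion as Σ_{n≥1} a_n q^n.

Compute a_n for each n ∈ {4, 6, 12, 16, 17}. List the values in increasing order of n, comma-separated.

d|4:{4,2,1}  Σf=1+1+1=3
q^6  k|6↦f(k): 6:1 3:1 2:1 1:1  a_6=4
[q^12] f(12)=1,f(6)=1,f(4)=1,f(3)=1,f(2)=1,f(1)=1 ⇒ 6
d|16:{1,2,4,8,16}  Σf=1+1+1+1+1=5
[q^17] f(1)=1,f(17)=1 ⇒ 2

3, 4, 6, 5, 2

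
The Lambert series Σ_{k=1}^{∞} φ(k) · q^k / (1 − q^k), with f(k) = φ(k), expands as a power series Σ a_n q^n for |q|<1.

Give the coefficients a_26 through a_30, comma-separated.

q^26  k|26↦φ(k): 26:12 13:12 2:1 1:1  a_26=26
[q^27] φ(1)=1,φ(3)=2,φ(9)=6,φ(27)=18 ⇒ 27
q^28  k|28↦φ(k): 28:12 14:6 7:6 4:2 2:1 1:1  a_28=28
q^29  k|29↦φ(k): 29:28 1:1  a_29=29
[q^30] φ(30)=8,φ(15)=8,φ(10)=4,φ(6)=2,φ(5)=4,φ(3)=2,φ(2)=1,φ(1)=1 ⇒ 30

26, 27, 28, 29, 30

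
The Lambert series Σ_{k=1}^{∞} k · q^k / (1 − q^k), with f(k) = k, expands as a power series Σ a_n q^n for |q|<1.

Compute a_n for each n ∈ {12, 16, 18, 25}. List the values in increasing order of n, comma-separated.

28, 31, 39, 31

q^12  k|12↦f(k): 1:1 2:2 3:3 4:4 6:6 12:12  a_12=28
n=16: 16·1 8·2 4·4 2·8 1·16  f→[16+8+4+2+1]=31
d|18:{18,9,6,3,2,1}  Σf=18+9+6+3+2+1=39
n=25: 1·25 5·5 25·1  f→[1+5+25]=31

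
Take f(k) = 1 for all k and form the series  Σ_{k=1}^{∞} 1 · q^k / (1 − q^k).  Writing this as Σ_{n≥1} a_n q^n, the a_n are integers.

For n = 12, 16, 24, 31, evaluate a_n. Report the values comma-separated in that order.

[q^12] f(1)=1,f(2)=1,f(3)=1,f(4)=1,f(6)=1,f(12)=1 ⇒ 6
n=16: 16·1 8·2 4·4 2·8 1·16  f→[1+1+1+1+1]=5
[q^24] f(1)=1,f(2)=1,f(3)=1,f(4)=1,f(6)=1,f(8)=1,f(12)=1,f(24)=1 ⇒ 8
q^31  k|31↦f(k): 31:1 1:1  a_31=2

6, 5, 8, 2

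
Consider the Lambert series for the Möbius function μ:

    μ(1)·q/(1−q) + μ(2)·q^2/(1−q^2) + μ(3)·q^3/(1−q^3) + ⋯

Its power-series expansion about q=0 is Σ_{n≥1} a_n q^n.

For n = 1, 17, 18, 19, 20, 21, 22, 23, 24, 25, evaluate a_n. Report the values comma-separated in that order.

1, 0, 0, 0, 0, 0, 0, 0, 0, 0

q^1  k|1↦μ(k): 1:1  a_1=1
q^17  k|17↦μ(k): 1:1 17:-1  a_17=0
d|18:{1,2,3,6,9,18}  Σμ=1+(-1)+(-1)+1+0+0=0
n=19: 19·1 1·19  μ→[(-1)+1]=0
[q^20] μ(1)=1,μ(2)=-1,μ(4)=0,μ(5)=-1,μ(10)=1,μ(20)=0 ⇒ 0
d|21:{1,3,7,21}  Σμ=1+(-1)+(-1)+1=0
q^22  k|22↦μ(k): 22:1 11:-1 2:-1 1:1  a_22=0
n=23: 23·1 1·23  μ→[(-1)+1]=0
[q^24] μ(24)=0,μ(12)=0,μ(8)=0,μ(6)=1,μ(4)=0,μ(3)=-1,μ(2)=-1,μ(1)=1 ⇒ 0
d|25:{1,5,25}  Σμ=1+(-1)+0=0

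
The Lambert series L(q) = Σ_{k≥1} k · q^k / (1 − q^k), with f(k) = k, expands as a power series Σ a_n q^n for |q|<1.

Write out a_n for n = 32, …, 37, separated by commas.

63, 48, 54, 48, 91, 38

[q^32] f(1)=1,f(2)=2,f(4)=4,f(8)=8,f(16)=16,f(32)=32 ⇒ 63
[q^33] f(33)=33,f(11)=11,f(3)=3,f(1)=1 ⇒ 48
q^34  k|34↦f(k): 1:1 2:2 17:17 34:34  a_34=54
d|35:{1,5,7,35}  Σf=1+5+7+35=48
d|36:{1,2,3,4,6,9,12,18,36}  Σf=1+2+3+4+6+9+12+18+36=91
[q^37] f(37)=37,f(1)=1 ⇒ 38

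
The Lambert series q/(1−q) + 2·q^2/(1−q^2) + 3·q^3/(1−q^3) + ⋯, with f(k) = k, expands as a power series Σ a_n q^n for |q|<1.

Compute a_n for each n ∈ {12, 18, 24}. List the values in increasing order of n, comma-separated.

[q^12] f(1)=1,f(2)=2,f(3)=3,f(4)=4,f(6)=6,f(12)=12 ⇒ 28
q^18  k|18↦f(k): 1:1 2:2 3:3 6:6 9:9 18:18  a_18=39
q^24  k|24↦f(k): 24:24 12:12 8:8 6:6 4:4 3:3 2:2 1:1  a_24=60

28, 39, 60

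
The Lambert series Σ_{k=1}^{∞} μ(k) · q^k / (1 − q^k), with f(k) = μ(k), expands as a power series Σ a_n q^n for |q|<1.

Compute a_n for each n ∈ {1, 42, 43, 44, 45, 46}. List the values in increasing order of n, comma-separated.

1, 0, 0, 0, 0, 0

d|1:{1}  Σμ=1=1
d|42:{1,2,3,6,7,14,21,42}  Σμ=1+(-1)+(-1)+1+(-1)+1+1+(-1)=0
q^43  k|43↦μ(k): 1:1 43:-1  a_43=0
[q^44] μ(1)=1,μ(2)=-1,μ(4)=0,μ(11)=-1,μ(22)=1,μ(44)=0 ⇒ 0
d|45:{1,3,5,9,15,45}  Σμ=1+(-1)+(-1)+0+1+0=0
[q^46] μ(46)=1,μ(23)=-1,μ(2)=-1,μ(1)=1 ⇒ 0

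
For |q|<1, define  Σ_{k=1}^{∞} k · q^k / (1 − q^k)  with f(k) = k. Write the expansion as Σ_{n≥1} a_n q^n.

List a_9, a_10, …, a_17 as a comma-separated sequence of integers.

q^9  k|9↦f(k): 9:9 3:3 1:1  a_9=13
n=10: 10·1 5·2 2·5 1·10  f→[10+5+2+1]=18
d|11:{1,11}  Σf=1+11=12
q^12  k|12↦f(k): 1:1 2:2 3:3 4:4 6:6 12:12  a_12=28
q^13  k|13↦f(k): 13:13 1:1  a_13=14
n=14: 1·14 2·7 7·2 14·1  f→[1+2+7+14]=24
q^15  k|15↦f(k): 15:15 5:5 3:3 1:1  a_15=24
n=16: 16·1 8·2 4·4 2·8 1·16  f→[16+8+4+2+1]=31
[q^17] f(17)=17,f(1)=1 ⇒ 18

13, 18, 12, 28, 14, 24, 24, 31, 18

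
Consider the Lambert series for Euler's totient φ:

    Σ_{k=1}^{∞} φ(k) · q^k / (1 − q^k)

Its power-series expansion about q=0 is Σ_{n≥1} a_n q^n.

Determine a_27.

d|27:{1,3,9,27}  Σφ=1+2+6+18=27

a_27 = 27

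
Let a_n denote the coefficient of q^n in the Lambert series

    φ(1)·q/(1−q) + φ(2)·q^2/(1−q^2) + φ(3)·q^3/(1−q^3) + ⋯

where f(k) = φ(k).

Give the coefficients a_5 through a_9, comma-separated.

[q^5] φ(1)=1,φ(5)=4 ⇒ 5
n=6: 1·6 2·3 3·2 6·1  φ→[1+1+2+2]=6
q^7  k|7↦φ(k): 1:1 7:6  a_7=7
d|8:{1,2,4,8}  Σφ=1+1+2+4=8
n=9: 1·9 3·3 9·1  φ→[1+2+6]=9

5, 6, 7, 8, 9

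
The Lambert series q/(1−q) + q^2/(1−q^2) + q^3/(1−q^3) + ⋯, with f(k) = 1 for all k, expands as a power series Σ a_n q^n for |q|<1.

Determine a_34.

n=34: 34·1 17·2 2·17 1·34  f→[1+1+1+1]=4

a_34 = 4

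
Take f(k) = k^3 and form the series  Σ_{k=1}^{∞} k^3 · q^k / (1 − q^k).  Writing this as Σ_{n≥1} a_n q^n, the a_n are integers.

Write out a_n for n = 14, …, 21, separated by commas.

3096, 3528, 4681, 4914, 6813, 6860, 9198, 9632

n=14: 1·14 2·7 7·2 14·1  f→[1+8+343+2744]=3096
n=15: 1·15 3·5 5·3 15·1  f→[1+27+125+3375]=3528
q^16  k|16↦f(k): 16:4096 8:512 4:64 2:8 1:1  a_16=4681
[q^17] f(1)=1,f(17)=4913 ⇒ 4914
q^18  k|18↦f(k): 1:1 2:8 3:27 6:216 9:729 18:5832  a_18=6813
q^19  k|19↦f(k): 1:1 19:6859  a_19=6860
n=20: 1·20 2·10 4·5 5·4 10·2 20·1  f→[1+8+64+125+1000+8000]=9198
q^21  k|21↦f(k): 21:9261 7:343 3:27 1:1  a_21=9632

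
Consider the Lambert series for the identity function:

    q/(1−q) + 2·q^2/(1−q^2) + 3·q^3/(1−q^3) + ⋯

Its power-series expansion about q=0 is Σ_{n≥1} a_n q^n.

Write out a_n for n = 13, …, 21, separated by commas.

14, 24, 24, 31, 18, 39, 20, 42, 32

q^13  k|13↦f(k): 1:1 13:13  a_13=14
q^14  k|14↦f(k): 14:14 7:7 2:2 1:1  a_14=24
n=15: 15·1 5·3 3·5 1·15  f→[15+5+3+1]=24
n=16: 1·16 2·8 4·4 8·2 16·1  f→[1+2+4+8+16]=31
n=17: 17·1 1·17  f→[17+1]=18
[q^18] f(18)=18,f(9)=9,f(6)=6,f(3)=3,f(2)=2,f(1)=1 ⇒ 39
[q^19] f(19)=19,f(1)=1 ⇒ 20
q^20  k|20↦f(k): 1:1 2:2 4:4 5:5 10:10 20:20  a_20=42
q^21  k|21↦f(k): 1:1 3:3 7:7 21:21  a_21=32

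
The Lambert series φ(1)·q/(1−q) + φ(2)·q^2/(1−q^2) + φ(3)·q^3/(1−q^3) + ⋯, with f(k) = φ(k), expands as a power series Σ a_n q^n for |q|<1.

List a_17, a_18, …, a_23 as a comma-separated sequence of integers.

d|17:{1,17}  Σφ=1+16=17
n=18: 18·1 9·2 6·3 3·6 2·9 1·18  φ→[6+6+2+2+1+1]=18
d|19:{19,1}  Σφ=18+1=19
n=20: 20·1 10·2 5·4 4·5 2·10 1·20  φ→[8+4+4+2+1+1]=20
[q^21] φ(21)=12,φ(7)=6,φ(3)=2,φ(1)=1 ⇒ 21
q^22  k|22↦φ(k): 1:1 2:1 11:10 22:10  a_22=22
q^23  k|23↦φ(k): 1:1 23:22  a_23=23

17, 18, 19, 20, 21, 22, 23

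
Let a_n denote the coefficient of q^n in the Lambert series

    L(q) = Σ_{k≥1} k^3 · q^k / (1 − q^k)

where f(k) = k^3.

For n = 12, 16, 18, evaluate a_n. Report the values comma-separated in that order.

2044, 4681, 6813

d|12:{1,2,3,4,6,12}  Σf=1+8+27+64+216+1728=2044
[q^16] f(1)=1,f(2)=8,f(4)=64,f(8)=512,f(16)=4096 ⇒ 4681
n=18: 18·1 9·2 6·3 3·6 2·9 1·18  f→[5832+729+216+27+8+1]=6813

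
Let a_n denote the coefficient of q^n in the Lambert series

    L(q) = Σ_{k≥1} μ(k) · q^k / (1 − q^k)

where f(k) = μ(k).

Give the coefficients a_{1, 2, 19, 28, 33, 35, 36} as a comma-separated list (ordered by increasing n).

1, 0, 0, 0, 0, 0, 0

q^1  k|1↦μ(k): 1:1  a_1=1
[q^2] μ(2)=-1,μ(1)=1 ⇒ 0
d|19:{19,1}  Σμ=(-1)+1=0
n=28: 1·28 2·14 4·7 7·4 14·2 28·1  μ→[1+(-1)+0+(-1)+1+0]=0
q^33  k|33↦μ(k): 33:1 11:-1 3:-1 1:1  a_33=0
q^35  k|35↦μ(k): 35:1 7:-1 5:-1 1:1  a_35=0
q^36  k|36↦μ(k): 36:0 18:0 12:0 9:0 6:1 4:0 3:-1 2:-1 1:1  a_36=0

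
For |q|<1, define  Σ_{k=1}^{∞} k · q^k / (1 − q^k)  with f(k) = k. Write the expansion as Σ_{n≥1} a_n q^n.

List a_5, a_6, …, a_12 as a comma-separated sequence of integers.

d|5:{5,1}  Σf=5+1=6
n=6: 1·6 2·3 3·2 6·1  f→[1+2+3+6]=12
d|7:{7,1}  Σf=7+1=8
d|8:{1,2,4,8}  Σf=1+2+4+8=15
d|9:{9,3,1}  Σf=9+3+1=13
n=10: 1·10 2·5 5·2 10·1  f→[1+2+5+10]=18
d|11:{1,11}  Σf=1+11=12
[q^12] f(12)=12,f(6)=6,f(4)=4,f(3)=3,f(2)=2,f(1)=1 ⇒ 28

6, 12, 8, 15, 13, 18, 12, 28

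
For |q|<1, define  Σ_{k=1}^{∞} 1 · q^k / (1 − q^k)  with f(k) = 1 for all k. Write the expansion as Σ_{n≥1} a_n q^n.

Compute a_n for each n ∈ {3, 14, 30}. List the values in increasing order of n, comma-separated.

d|3:{1,3}  Σf=1+1=2
d|14:{14,7,2,1}  Σf=1+1+1+1=4
d|30:{1,2,3,5,6,10,15,30}  Σf=1+1+1+1+1+1+1+1=8

2, 4, 8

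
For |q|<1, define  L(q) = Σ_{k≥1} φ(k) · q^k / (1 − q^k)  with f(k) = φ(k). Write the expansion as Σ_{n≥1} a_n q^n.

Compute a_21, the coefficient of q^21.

q^21  k|21↦φ(k): 1:1 3:2 7:6 21:12  a_21=21

a_21 = 21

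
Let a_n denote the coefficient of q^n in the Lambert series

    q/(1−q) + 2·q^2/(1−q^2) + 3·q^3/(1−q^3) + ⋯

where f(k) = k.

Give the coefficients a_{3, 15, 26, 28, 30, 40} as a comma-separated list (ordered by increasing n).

[q^3] f(1)=1,f(3)=3 ⇒ 4
d|15:{15,5,3,1}  Σf=15+5+3+1=24
q^26  k|26↦f(k): 1:1 2:2 13:13 26:26  a_26=42
n=28: 28·1 14·2 7·4 4·7 2·14 1·28  f→[28+14+7+4+2+1]=56
q^30  k|30↦f(k): 1:1 2:2 3:3 5:5 6:6 10:10 15:15 30:30  a_30=72
[q^40] f(1)=1,f(2)=2,f(4)=4,f(5)=5,f(8)=8,f(10)=10,f(20)=20,f(40)=40 ⇒ 90

4, 24, 42, 56, 72, 90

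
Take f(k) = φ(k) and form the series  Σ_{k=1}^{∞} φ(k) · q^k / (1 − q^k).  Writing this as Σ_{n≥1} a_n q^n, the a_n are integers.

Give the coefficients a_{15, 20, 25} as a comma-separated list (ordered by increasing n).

d|15:{1,3,5,15}  Σφ=1+2+4+8=15
q^20  k|20↦φ(k): 20:8 10:4 5:4 4:2 2:1 1:1  a_20=20
[q^25] φ(25)=20,φ(5)=4,φ(1)=1 ⇒ 25

15, 20, 25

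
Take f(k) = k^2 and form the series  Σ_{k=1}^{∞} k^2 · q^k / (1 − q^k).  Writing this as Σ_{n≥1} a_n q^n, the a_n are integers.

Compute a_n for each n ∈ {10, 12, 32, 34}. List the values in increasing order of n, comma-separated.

130, 210, 1365, 1450

n=10: 10·1 5·2 2·5 1·10  f→[100+25+4+1]=130
[q^12] f(12)=144,f(6)=36,f(4)=16,f(3)=9,f(2)=4,f(1)=1 ⇒ 210
q^32  k|32↦f(k): 32:1024 16:256 8:64 4:16 2:4 1:1  a_32=1365
d|34:{34,17,2,1}  Σf=1156+289+4+1=1450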